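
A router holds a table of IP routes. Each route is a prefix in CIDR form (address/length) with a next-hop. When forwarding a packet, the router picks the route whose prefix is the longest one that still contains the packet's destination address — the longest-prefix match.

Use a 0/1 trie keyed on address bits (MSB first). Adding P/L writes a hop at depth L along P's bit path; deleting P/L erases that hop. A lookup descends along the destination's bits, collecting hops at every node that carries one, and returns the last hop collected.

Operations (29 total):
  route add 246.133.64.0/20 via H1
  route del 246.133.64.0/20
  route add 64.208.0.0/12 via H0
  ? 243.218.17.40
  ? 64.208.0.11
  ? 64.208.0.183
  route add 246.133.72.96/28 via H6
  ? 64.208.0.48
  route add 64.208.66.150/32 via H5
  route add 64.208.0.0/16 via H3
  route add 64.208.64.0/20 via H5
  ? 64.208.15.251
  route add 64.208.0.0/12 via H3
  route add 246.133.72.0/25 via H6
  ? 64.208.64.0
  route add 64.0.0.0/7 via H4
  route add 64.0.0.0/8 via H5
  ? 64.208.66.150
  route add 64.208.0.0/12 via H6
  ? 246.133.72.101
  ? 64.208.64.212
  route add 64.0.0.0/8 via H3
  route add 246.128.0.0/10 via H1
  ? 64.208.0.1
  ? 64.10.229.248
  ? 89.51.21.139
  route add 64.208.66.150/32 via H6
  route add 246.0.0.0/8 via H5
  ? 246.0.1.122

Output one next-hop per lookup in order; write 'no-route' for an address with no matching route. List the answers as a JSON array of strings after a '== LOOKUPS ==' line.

Trace:
  add 246.133.64.0/20 -> H1 at depth 20
  del 246.133.64.0/20 (clear depth 20)
  add 64.208.0.0/12 -> H0 at depth 12
  ? 243.218.17.40  path d0:-→d1:-→d2:-→d3:-→d4:-→d5:-  best=no-route
  ? 64.208.0.11  path d0:-→d1:-→d2:-→d3:-→d4:-→d5:-→d6:-→d7:-→d8:-→d9:-→d10:-→d11:-→d12:H0  best=H0
  ? 64.208.0.183  path d0:-→d1:-→d2:-→d3:-→d4:-→d5:-→d6:-→d7:-→d8:-→d9:-→d10:-→d11:-→d12:H0  best=H0
  add 246.133.72.96/28 -> H6 at depth 28
  ? 64.208.0.48  path d0:-→d1:-→d2:-→d3:-→d4:-→d5:-→d6:-→d7:-→d8:-→d9:-→d10:-→d11:-→d12:H0  best=H0
  add 64.208.66.150/32 -> H5 at depth 32
  add 64.208.0.0/16 -> H3 at depth 16
  add 64.208.64.0/20 -> H5 at depth 20
  ? 64.208.15.251  path d0:-→d1:-→d2:-→d3:-→d4:-→d5:-→d6:-→d7:-→d8:-→d9:-→d10:-→d11:-→d12:H0→d13:-→d14:-→d15:-→d16:H3→d17:-  best=H3
  add 64.208.0.0/12 -> H3 at depth 12
  add 246.133.72.0/25 -> H6 at depth 25
  ? 64.208.64.0  path d0:-→d1:-→d2:-→d3:-→d4:-→d5:-→d6:-→d7:-→d8:-→d9:-→d10:-→d11:-→d12:H3→d13:-→d14:-→d15:-→d16:H3→d17:-→d18:-→d19:-→d20:H5→d21:-→d22:-  best=H5
  add 64.0.0.0/7 -> H4 at depth 7
  add 64.0.0.0/8 -> H5 at depth 8
  ? 64.208.66.150  path d0:-→d1:-→d2:-→d3:-→d4:-→d5:-→d6:-→d7:H4→d8:H5→d9:-→d10:-→d11:-→d12:H3→d13:-→d14:-→d15:-→d16:H3→d17:-→d18:-→d19:-→d20:H5→d21:-→d22:-→d23:-→d24:-→d25:-→d26:-→d27:-→d28:-→d29:-→d30:-→d31:-→d32:H5  best=H5
  add 64.208.0.0/12 -> H6 at depth 12
  ? 246.133.72.101  path d0:-→d1:-→d2:-→d3:-→d4:-→d5:-→d6:-→d7:-→d8:-→d9:-→d10:-→d11:-→d12:-→d13:-→d14:-→d15:-→d16:-→d17:-→d18:-→d19:-→d20:-→d21:-→d22:-→d23:-→d24:-→d25:H6→d26:-→d27:-→d28:H6  best=H6
  ? 64.208.64.212  path d0:-→d1:-→d2:-→d3:-→d4:-→d5:-→d6:-→d7:H4→d8:H5→d9:-→d10:-→d11:-→d12:H6→d13:-→d14:-→d15:-→d16:H3→d17:-→d18:-→d19:-→d20:H5→d21:-→d22:-  best=H5
  add 64.0.0.0/8 -> H3 at depth 8
  add 246.128.0.0/10 -> H1 at depth 10
  ? 64.208.0.1  path d0:-→d1:-→d2:-→d3:-→d4:-→d5:-→d6:-→d7:H4→d8:H3→d9:-→d10:-→d11:-→d12:H6→d13:-→d14:-→d15:-→d16:H3→d17:-  best=H3
  ? 64.10.229.248  path d0:-→d1:-→d2:-→d3:-→d4:-→d5:-→d6:-→d7:H4→d8:H3  best=H3
  ? 89.51.21.139  path d0:-→d1:-→d2:-→d3:-  best=no-route
  add 64.208.66.150/32 -> H6 at depth 32
  add 246.0.0.0/8 -> H5 at depth 8
  ? 246.0.1.122  path d0:-→d1:-→d2:-→d3:-→d4:-→d5:-→d6:-→d7:-→d8:H5  best=H5

== LOOKUPS ==
["no-route","H0","H0","H0","H3","H5","H5","H6","H5","H3","H3","no-route","H5"]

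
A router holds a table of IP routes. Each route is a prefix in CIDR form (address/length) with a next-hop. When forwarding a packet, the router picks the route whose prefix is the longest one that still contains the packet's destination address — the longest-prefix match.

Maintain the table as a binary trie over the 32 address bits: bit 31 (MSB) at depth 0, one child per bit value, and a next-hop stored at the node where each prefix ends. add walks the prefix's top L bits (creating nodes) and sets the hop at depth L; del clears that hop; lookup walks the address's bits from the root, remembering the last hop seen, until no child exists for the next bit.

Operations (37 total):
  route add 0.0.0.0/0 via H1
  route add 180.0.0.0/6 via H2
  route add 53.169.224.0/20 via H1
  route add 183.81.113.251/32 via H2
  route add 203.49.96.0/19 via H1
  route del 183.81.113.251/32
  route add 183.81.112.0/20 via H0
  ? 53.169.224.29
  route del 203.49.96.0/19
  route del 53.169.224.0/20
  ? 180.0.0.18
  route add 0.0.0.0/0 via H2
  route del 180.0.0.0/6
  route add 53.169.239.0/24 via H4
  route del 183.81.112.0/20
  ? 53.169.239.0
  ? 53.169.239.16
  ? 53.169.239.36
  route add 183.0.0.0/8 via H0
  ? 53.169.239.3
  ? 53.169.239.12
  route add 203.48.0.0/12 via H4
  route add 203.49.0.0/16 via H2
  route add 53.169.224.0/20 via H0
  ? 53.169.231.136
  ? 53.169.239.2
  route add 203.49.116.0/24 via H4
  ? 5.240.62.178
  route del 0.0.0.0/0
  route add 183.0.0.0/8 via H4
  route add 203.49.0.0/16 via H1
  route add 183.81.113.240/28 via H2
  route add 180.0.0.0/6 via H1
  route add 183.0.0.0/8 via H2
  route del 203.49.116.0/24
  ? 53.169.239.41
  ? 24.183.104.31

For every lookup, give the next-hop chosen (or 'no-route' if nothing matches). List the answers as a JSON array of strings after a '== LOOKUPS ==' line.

Apply in order:
  + 0.0.0.0/0 (H1) depth=0
  + 180.0.0.0/6 (H2) depth=6
  + 53.169.224.0/20 (H1) depth=20
  + 183.81.113.251/32 (H2) depth=32
  + 203.49.96.0/19 (H1) depth=19
  del 183.81.113.251/32 (clear depth 32)
  + 183.81.112.0/20 (H0) depth=20
  ? 53.169.224.29  path d0:H1→d1:-→d2:-→d3:-→d4:-→d5:-→d6:-→d7:-→d8:-→d9:-→d10:-→d11:-→d12:-→d13:-→d14:-→d15:-→d16:-→d17:-→d18:-→d19:-→d20:H1  best=H1
  del 203.49.96.0/19 (clear depth 19)
  del 53.169.224.0/20 (clear depth 20)
  ? 180.0.0.18  path d0:H1→d1:-→d2:-→d3:-→d4:-→d5:-→d6:H2  best=H2
  + 0.0.0.0/0 (H2) depth=0
  del 180.0.0.0/6 (clear depth 6)
  + 53.169.239.0/24 (H4) depth=24
  del 183.81.112.0/20 (clear depth 20)
  ? 53.169.239.0  path d0:H2→d1:-→d2:-→d3:-→d4:-→d5:-→d6:-→d7:-→d8:-→d9:-→d10:-→d11:-→d12:-→d13:-→d14:-→d15:-→d16:-→d17:-→d18:-→d19:-→d20:-→d21:-→d22:-→d23:-→d24:H4  best=H4
  ? 53.169.239.16  path d0:H2→d1:-→d2:-→d3:-→d4:-→d5:-→d6:-→d7:-→d8:-→d9:-→d10:-→d11:-→d12:-→d13:-→d14:-→d15:-→d16:-→d17:-→d18:-→d19:-→d20:-→d21:-→d22:-→d23:-→d24:H4  best=H4
  ? 53.169.239.36  path d0:H2→d1:-→d2:-→d3:-→d4:-→d5:-→d6:-→d7:-→d8:-→d9:-→d10:-→d11:-→d12:-→d13:-→d14:-→d15:-→d16:-→d17:-→d18:-→d19:-→d20:-→d21:-→d22:-→d23:-→d24:H4  best=H4
  + 183.0.0.0/8 (H0) depth=8
  ? 53.169.239.3  path d0:H2→d1:-→d2:-→d3:-→d4:-→d5:-→d6:-→d7:-→d8:-→d9:-→d10:-→d11:-→d12:-→d13:-→d14:-→d15:-→d16:-→d17:-→d18:-→d19:-→d20:-→d21:-→d22:-→d23:-→d24:H4  best=H4
  ? 53.169.239.12  path d0:H2→d1:-→d2:-→d3:-→d4:-→d5:-→d6:-→d7:-→d8:-→d9:-→d10:-→d11:-→d12:-→d13:-→d14:-→d15:-→d16:-→d17:-→d18:-→d19:-→d20:-→d21:-→d22:-→d23:-→d24:H4  best=H4
  + 203.48.0.0/12 (H4) depth=12
  + 203.49.0.0/16 (H2) depth=16
  + 53.169.224.0/20 (H0) depth=20
  ? 53.169.231.136  path d0:H2→d1:-→d2:-→d3:-→d4:-→d5:-→d6:-→d7:-→d8:-→d9:-→d10:-→d11:-→d12:-→d13:-→d14:-→d15:-→d16:-→d17:-→d18:-→d19:-→d20:H0  best=H0
  ? 53.169.239.2  path d0:H2→d1:-→d2:-→d3:-→d4:-→d5:-→d6:-→d7:-→d8:-→d9:-→d10:-→d11:-→d12:-→d13:-→d14:-→d15:-→d16:-→d17:-→d18:-→d19:-→d20:H0→d21:-→d22:-→d23:-→d24:H4  best=H4
  + 203.49.116.0/24 (H4) depth=24
  ? 5.240.62.178  path d0:H2→d1:-→d2:-  best=H2
  del 0.0.0.0/0 (clear depth 0)
  + 183.0.0.0/8 (H4) depth=8
  + 203.49.0.0/16 (H1) depth=16
  + 183.81.113.240/28 (H2) depth=28
  + 180.0.0.0/6 (H1) depth=6
  + 183.0.0.0/8 (H2) depth=8
  del 203.49.116.0/24 (clear depth 24)
  ? 53.169.239.41  path d0:-→d1:-→d2:-→d3:-→d4:-→d5:-→d6:-→d7:-→d8:-→d9:-→d10:-→d11:-→d12:-→d13:-→d14:-→d15:-→d16:-→d17:-→d18:-→d19:-→d20:H0→d21:-→d22:-→d23:-→d24:H4  best=H4
  ? 24.183.104.31  path d0:-→d1:-→d2:-  best=no-route

== LOOKUPS ==
["H1","H2","H4","H4","H4","H4","H4","H0","H4","H2","H4","no-route"]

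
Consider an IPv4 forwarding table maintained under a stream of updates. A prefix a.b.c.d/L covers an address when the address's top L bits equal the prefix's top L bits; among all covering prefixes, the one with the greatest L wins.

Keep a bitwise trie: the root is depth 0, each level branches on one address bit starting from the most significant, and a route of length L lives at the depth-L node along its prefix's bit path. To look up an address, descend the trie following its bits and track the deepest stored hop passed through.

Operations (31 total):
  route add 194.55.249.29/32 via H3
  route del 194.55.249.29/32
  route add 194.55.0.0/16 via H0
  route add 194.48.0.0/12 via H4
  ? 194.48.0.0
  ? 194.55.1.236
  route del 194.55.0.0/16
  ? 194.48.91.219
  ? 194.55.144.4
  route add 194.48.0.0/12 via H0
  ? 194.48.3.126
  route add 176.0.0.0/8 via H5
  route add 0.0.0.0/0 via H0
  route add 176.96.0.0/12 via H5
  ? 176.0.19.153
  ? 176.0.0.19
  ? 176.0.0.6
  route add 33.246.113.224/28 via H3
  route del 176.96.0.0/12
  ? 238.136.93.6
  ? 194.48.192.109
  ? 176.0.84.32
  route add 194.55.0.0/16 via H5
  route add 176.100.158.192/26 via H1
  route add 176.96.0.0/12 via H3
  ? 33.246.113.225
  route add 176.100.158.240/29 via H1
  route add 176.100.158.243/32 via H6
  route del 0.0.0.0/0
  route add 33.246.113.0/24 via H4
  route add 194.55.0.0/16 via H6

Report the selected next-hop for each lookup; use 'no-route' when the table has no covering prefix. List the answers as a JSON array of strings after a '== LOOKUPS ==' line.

Apply in order:
  add 194.55.249.29/32 -> H3 at depth 32
  - 194.55.249.29/32 clear@32
  add 194.55.0.0/16 -> H0 at depth 16
  add 194.48.0.0/12 -> H4 at depth 12
  ? 194.48.0.0  path d0:-→d1:-→d2:-→d3:-→d4:-→d5:-→d6:-→d7:-→d8:-→d9:-→d10:-→d11:-→d12:H4→d13:-  best=H4
  ? 194.55.1.236  path d0:-→d1:-→d2:-→d3:-→d4:-→d5:-→d6:-→d7:-→d8:-→d9:-→d10:-→d11:-→d12:H4→d13:-→d14:-→d15:-→d16:H0  best=H0
  - 194.55.0.0/16 clear@16
  ? 194.48.91.219  path d0:-→d1:-→d2:-→d3:-→d4:-→d5:-→d6:-→d7:-→d8:-→d9:-→d10:-→d11:-→d12:H4→d13:-  best=H4
  ? 194.55.144.4  path d0:-→d1:-→d2:-→d3:-→d4:-→d5:-→d6:-→d7:-→d8:-→d9:-→d10:-→d11:-→d12:H4→d13:-→d14:-→d15:-→d16:-→d17:-  best=H4
  add 194.48.0.0/12 -> H0 at depth 12
  ? 194.48.3.126  path d0:-→d1:-→d2:-→d3:-→d4:-→d5:-→d6:-→d7:-→d8:-→d9:-→d10:-→d11:-→d12:H0→d13:-  best=H0
  add 176.0.0.0/8 -> H5 at depth 8
  add 0.0.0.0/0 -> H0 at depth 0
  add 176.96.0.0/12 -> H5 at depth 12
  ? 176.0.19.153  path d0:H0→d1:-→d2:-→d3:-→d4:-→d5:-→d6:-→d7:-→d8:H5→d9:-  best=H5
  ? 176.0.0.19  path d0:H0→d1:-→d2:-→d3:-→d4:-→d5:-→d6:-→d7:-→d8:H5→d9:-  best=H5
  ? 176.0.0.6  path d0:H0→d1:-→d2:-→d3:-→d4:-→d5:-→d6:-→d7:-→d8:H5→d9:-  best=H5
  add 33.246.113.224/28 -> H3 at depth 28
  - 176.96.0.0/12 clear@12
  ? 238.136.93.6  path d0:H0→d1:-→d2:-  best=H0
  ? 194.48.192.109  path d0:H0→d1:-→d2:-→d3:-→d4:-→d5:-→d6:-→d7:-→d8:-→d9:-→d10:-→d11:-→d12:H0→d13:-  best=H0
  ? 176.0.84.32  path d0:H0→d1:-→d2:-→d3:-→d4:-→d5:-→d6:-→d7:-→d8:H5→d9:-  best=H5
  add 194.55.0.0/16 -> H5 at depth 16
  add 176.100.158.192/26 -> H1 at depth 26
  add 176.96.0.0/12 -> H3 at depth 12
  ? 33.246.113.225  path d0:H0→d1:-→d2:-→d3:-→d4:-→d5:-→d6:-→d7:-→d8:-→d9:-→d10:-→d11:-→d12:-→d13:-→d14:-→d15:-→d16:-→d17:-→d18:-→d19:-→d20:-→d21:-→d22:-→d23:-→d24:-→d25:-→d26:-→d27:-→d28:H3  best=H3
  add 176.100.158.240/29 -> H1 at depth 29
  add 176.100.158.243/32 -> H6 at depth 32
  - 0.0.0.0/0 clear@0
  add 33.246.113.0/24 -> H4 at depth 24
  add 194.55.0.0/16 -> H6 at depth 16

== LOOKUPS ==
["H4","H0","H4","H4","H0","H5","H5","H5","H0","H0","H5","H3"]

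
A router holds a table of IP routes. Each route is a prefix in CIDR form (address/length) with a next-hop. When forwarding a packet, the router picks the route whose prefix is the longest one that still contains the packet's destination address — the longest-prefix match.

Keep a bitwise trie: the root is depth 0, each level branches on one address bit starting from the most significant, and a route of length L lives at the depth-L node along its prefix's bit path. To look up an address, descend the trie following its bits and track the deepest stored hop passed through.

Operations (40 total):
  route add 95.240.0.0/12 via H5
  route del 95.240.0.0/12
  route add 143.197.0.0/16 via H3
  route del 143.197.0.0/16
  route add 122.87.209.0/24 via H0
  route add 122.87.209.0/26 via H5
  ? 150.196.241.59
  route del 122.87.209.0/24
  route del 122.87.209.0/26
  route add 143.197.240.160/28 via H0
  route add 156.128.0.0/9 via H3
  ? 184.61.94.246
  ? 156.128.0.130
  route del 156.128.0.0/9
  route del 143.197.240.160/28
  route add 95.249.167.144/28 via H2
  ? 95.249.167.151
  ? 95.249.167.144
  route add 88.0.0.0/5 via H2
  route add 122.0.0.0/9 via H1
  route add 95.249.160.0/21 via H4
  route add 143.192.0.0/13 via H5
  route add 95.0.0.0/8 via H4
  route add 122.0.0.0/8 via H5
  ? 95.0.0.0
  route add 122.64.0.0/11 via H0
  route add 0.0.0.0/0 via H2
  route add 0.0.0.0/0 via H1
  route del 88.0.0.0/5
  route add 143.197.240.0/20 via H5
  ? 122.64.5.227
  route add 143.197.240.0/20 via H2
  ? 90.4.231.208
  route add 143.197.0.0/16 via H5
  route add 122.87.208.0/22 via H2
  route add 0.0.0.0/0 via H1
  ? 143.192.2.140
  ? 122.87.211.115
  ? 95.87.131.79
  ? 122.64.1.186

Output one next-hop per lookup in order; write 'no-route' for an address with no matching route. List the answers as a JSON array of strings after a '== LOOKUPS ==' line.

Apply in order:
  + 95.240.0.0/12 (H5) depth=12
  - 95.240.0.0/12 clear@12
  + 143.197.0.0/16 (H3) depth=16
  - 143.197.0.0/16 clear@16
  + 122.87.209.0/24 (H0) depth=24
  + 122.87.209.0/26 (H5) depth=26
  lookup 150.196.241.59: bits 100 walk d0:-→d1:-→d2:-→d3:- -> no-route
  - 122.87.209.0/24 clear@24
  - 122.87.209.0/26 clear@26
  + 143.197.240.160/28 (H0) depth=28
  + 156.128.0.0/9 (H3) depth=9
  lookup 184.61.94.246: bits 10 walk d0:-→d1:-→d2:- -> no-route
  lookup 156.128.0.130: bits 100111001 walk d0:-→d1:-→d2:-→d3:-→d4:-→d5:-→d6:-→d7:-→d8:-→d9:H3 -> H3
  - 156.128.0.0/9 clear@9
  - 143.197.240.160/28 clear@28
  + 95.249.167.144/28 (H2) depth=28
  lookup 95.249.167.151: bits 0101111111111001101001111001 walk d0:-→d1:-→d2:-→d3:-→d4:-→d5:-→d6:-→d7:-→d8:-→d9:-→d10:-→d11:-→d12:-→d13:-→d14:-→d15:-→d16:-→d17:-→d18:-→d19:-→d20:-→d21:-→d22:-→d23:-→d24:-→d25:-→d26:-→d27:-→d28:H2 -> H2
  lookup 95.249.167.144: bits 0101111111111001101001111001 walk d0:-→d1:-→d2:-→d3:-→d4:-→d5:-→d6:-→d7:-→d8:-→d9:-→d10:-→d11:-→d12:-→d13:-→d14:-→d15:-→d16:-→d17:-→d18:-→d19:-→d20:-→d21:-→d22:-→d23:-→d24:-→d25:-→d26:-→d27:-→d28:H2 -> H2
  + 88.0.0.0/5 (H2) depth=5
  + 122.0.0.0/9 (H1) depth=9
  + 95.249.160.0/21 (H4) depth=21
  + 143.192.0.0/13 (H5) depth=13
  + 95.0.0.0/8 (H4) depth=8
  + 122.0.0.0/8 (H5) depth=8
  lookup 95.0.0.0: bits 01011111 walk d0:-→d1:-→d2:-→d3:-→d4:-→d5:H2→d6:-→d7:-→d8:H4 -> H4
  + 122.64.0.0/11 (H0) depth=11
  + 0.0.0.0/0 (H2) depth=0
  + 0.0.0.0/0 (H1) depth=0
  - 88.0.0.0/5 clear@5
  + 143.197.240.0/20 (H5) depth=20
  lookup 122.64.5.227: bits 01111010010 walk d0:H1→d1:-→d2:-→d3:-→d4:-→d5:-→d6:-→d7:-→d8:H5→d9:H1→d10:-→d11:H0 -> H0
  + 143.197.240.0/20 (H2) depth=20
  lookup 90.4.231.208: bits 01011 walk d0:H1→d1:-→d2:-→d3:-→d4:-→d5:- -> H1
  + 143.197.0.0/16 (H5) depth=16
  + 122.87.208.0/22 (H2) depth=22
  + 0.0.0.0/0 (H1) depth=0
  lookup 143.192.2.140: bits 1000111111000 walk d0:H1→d1:-→d2:-→d3:-→d4:-→d5:-→d6:-→d7:-→d8:-→d9:-→d10:-→d11:-→d12:-→d13:H5 -> H5
  lookup 122.87.211.115: bits 0111101001010111110100 walk d0:H1→d1:-→d2:-→d3:-→d4:-→d5:-→d6:-→d7:-→d8:H5→d9:H1→d10:-→d11:H0→d12:-→d13:-→d14:-→d15:-→d16:-→d17:-→d18:-→d19:-→d20:-→d21:-→d22:H2 -> H2
  lookup 95.87.131.79: bits 01011111 walk d0:H1→d1:-→d2:-→d3:-→d4:-→d5:-→d6:-→d7:-→d8:H4 -> H4
  lookup 122.64.1.186: bits 01111010010 walk d0:H1→d1:-→d2:-→d3:-→d4:-→d5:-→d6:-→d7:-→d8:H5→d9:H1→d10:-→d11:H0 -> H0

== LOOKUPS ==
["no-route","no-route","H3","H2","H2","H4","H0","H1","H5","H2","H4","H0"]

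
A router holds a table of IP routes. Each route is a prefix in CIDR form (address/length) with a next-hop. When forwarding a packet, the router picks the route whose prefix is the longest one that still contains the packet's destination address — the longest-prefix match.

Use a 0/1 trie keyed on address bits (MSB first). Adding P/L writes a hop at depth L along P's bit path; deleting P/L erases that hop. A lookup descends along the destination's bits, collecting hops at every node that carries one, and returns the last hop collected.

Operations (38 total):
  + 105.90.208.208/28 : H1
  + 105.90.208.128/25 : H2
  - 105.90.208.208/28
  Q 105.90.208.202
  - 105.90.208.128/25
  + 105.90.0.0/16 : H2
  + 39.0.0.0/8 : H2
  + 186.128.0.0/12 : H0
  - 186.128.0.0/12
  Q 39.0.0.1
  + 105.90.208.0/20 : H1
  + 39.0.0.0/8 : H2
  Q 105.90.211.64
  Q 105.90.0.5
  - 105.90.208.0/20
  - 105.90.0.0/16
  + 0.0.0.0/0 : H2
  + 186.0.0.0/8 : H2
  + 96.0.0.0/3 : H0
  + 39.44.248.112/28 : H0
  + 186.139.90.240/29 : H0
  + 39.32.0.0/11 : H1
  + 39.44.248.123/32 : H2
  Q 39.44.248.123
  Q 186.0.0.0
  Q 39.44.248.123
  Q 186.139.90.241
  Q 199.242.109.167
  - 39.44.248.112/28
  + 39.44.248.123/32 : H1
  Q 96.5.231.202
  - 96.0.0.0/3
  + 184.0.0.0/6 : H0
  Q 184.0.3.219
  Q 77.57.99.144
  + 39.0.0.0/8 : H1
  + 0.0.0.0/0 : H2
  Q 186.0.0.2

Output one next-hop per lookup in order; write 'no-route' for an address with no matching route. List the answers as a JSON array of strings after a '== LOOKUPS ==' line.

Process each operation:
  + 105.90.208.208/28 (H1) depth=28
  + 105.90.208.128/25 (H2) depth=25
  del 105.90.208.208/28 (clear depth 28)
  lookup 105.90.208.202: bits 011010010101101011010000110 walk d0:-→d1:-→d2:-→d3:-→d4:-→d5:-→d6:-→d7:-→d8:-→d9:-→d10:-→d11:-→d12:-→d13:-→d14:-→d15:-→d16:-→d17:-→d18:-→d19:-→d20:-→d21:-→d22:-→d23:-→d24:-→d25:H2→d26:-→d27:- -> H2
  del 105.90.208.128/25 (clear depth 25)
  + 105.90.0.0/16 (H2) depth=16
  + 39.0.0.0/8 (H2) depth=8
  + 186.128.0.0/12 (H0) depth=12
  del 186.128.0.0/12 (clear depth 12)
  lookup 39.0.0.1: bits 00100111 walk d0:-→d1:-→d2:-→d3:-→d4:-→d5:-→d6:-→d7:-→d8:H2 -> H2
  + 105.90.208.0/20 (H1) depth=20
  + 39.0.0.0/8 (H2) depth=8
  lookup 105.90.211.64: bits 0110100101011010110100 walk d0:-→d1:-→d2:-→d3:-→d4:-→d5:-→d6:-→d7:-→d8:-→d9:-→d10:-→d11:-→d12:-→d13:-→d14:-→d15:-→d16:H2→d17:-→d18:-→d19:-→d20:H1→d21:-→d22:- -> H1
  lookup 105.90.0.5: bits 0110100101011010 walk d0:-→d1:-→d2:-→d3:-→d4:-→d5:-→d6:-→d7:-→d8:-→d9:-→d10:-→d11:-→d12:-→d13:-→d14:-→d15:-→d16:H2 -> H2
  del 105.90.208.0/20 (clear depth 20)
  del 105.90.0.0/16 (clear depth 16)
  + 0.0.0.0/0 (H2) depth=0
  + 186.0.0.0/8 (H2) depth=8
  + 96.0.0.0/3 (H0) depth=3
  + 39.44.248.112/28 (H0) depth=28
  + 186.139.90.240/29 (H0) depth=29
  + 39.32.0.0/11 (H1) depth=11
  + 39.44.248.123/32 (H2) depth=32
  lookup 39.44.248.123: bits 00100111001011001111100001111011 walk d0:H2→d1:-→d2:-→d3:-→d4:-→d5:-→d6:-→d7:-→d8:H2→d9:-→d10:-→d11:H1→d12:-→d13:-→d14:-→d15:-→d16:-→d17:-→d18:-→d19:-→d20:-→d21:-→d22:-→d23:-→d24:-→d25:-→d26:-→d27:-→d28:H0→d29:-→d30:-→d31:-→d32:H2 -> H2
  lookup 186.0.0.0: bits 10111010 walk d0:H2→d1:-→d2:-→d3:-→d4:-→d5:-→d6:-→d7:-→d8:H2 -> H2
  lookup 39.44.248.123: bits 00100111001011001111100001111011 walk d0:H2→d1:-→d2:-→d3:-→d4:-→d5:-→d6:-→d7:-→d8:H2→d9:-→d10:-→d11:H1→d12:-→d13:-→d14:-→d15:-→d16:-→d17:-→d18:-→d19:-→d20:-→d21:-→d22:-→d23:-→d24:-→d25:-→d26:-→d27:-→d28:H0→d29:-→d30:-→d31:-→d32:H2 -> H2
  lookup 186.139.90.241: bits 10111010100010110101101011110 walk d0:H2→d1:-→d2:-→d3:-→d4:-→d5:-→d6:-→d7:-→d8:H2→d9:-→d10:-→d11:-→d12:-→d13:-→d14:-→d15:-→d16:-→d17:-→d18:-→d19:-→d20:-→d21:-→d22:-→d23:-→d24:-→d25:-→d26:-→d27:-→d28:-→d29:H0 -> H0
  lookup 199.242.109.167: bits 1 walk d0:H2→d1:- -> H2
  del 39.44.248.112/28 (clear depth 28)
  + 39.44.248.123/32 (H1) depth=32
  lookup 96.5.231.202: bits 0110 walk d0:H2→d1:-→d2:-→d3:H0→d4:- -> H0
  del 96.0.0.0/3 (clear depth 3)
  + 184.0.0.0/6 (H0) depth=6
  lookup 184.0.3.219: bits 101110 walk d0:H2→d1:-→d2:-→d3:-→d4:-→d5:-→d6:H0 -> H0
  lookup 77.57.99.144: bits 01 walk d0:H2→d1:-→d2:- -> H2
  + 39.0.0.0/8 (H1) depth=8
  + 0.0.0.0/0 (H2) depth=0
  lookup 186.0.0.2: bits 10111010 walk d0:H2→d1:-→d2:-→d3:-→d4:-→d5:-→d6:H0→d7:-→d8:H2 -> H2

== LOOKUPS ==
["H2","H2","H1","H2","H2","H2","H2","H0","H2","H0","H0","H2","H2"]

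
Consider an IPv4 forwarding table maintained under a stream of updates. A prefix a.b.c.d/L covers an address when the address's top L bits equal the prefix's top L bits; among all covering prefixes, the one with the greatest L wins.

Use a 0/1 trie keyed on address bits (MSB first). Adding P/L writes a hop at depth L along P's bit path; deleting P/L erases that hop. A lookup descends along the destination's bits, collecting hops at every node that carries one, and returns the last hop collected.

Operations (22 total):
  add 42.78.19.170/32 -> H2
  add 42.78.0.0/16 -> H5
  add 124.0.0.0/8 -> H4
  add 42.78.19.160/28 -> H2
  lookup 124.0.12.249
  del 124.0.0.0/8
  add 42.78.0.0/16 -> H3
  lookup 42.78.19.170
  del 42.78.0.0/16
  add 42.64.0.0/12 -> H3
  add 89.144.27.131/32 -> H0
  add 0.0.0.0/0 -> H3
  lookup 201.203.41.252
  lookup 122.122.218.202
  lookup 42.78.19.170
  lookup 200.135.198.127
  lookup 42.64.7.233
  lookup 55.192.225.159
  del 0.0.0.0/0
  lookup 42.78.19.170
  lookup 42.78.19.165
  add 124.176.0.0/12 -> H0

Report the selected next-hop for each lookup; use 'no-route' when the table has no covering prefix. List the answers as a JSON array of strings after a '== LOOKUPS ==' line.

Process each operation:
  add 42.78.19.170/32 -> H2 at depth 32
  add 42.78.0.0/16 -> H5 at depth 16
  add 124.0.0.0/8 -> H4 at depth 8
  add 42.78.19.160/28 -> H2 at depth 28
  lookup 124.0.12.249: bits 01111100 walk d0:-→d1:-→d2:-→d3:-→d4:-→d5:-→d6:-→d7:-→d8:H4 -> H4
  - 124.0.0.0/8 clear@8
  add 42.78.0.0/16 -> H3 at depth 16
  lookup 42.78.19.170: bits 00101010010011100001001110101010 walk d0:-→d1:-→d2:-→d3:-→d4:-→d5:-→d6:-→d7:-→d8:-→d9:-→d10:-→d11:-→d12:-→d13:-→d14:-→d15:-→d16:H3→d17:-→d18:-→d19:-→d20:-→d21:-→d22:-→d23:-→d24:-→d25:-→d26:-→d27:-→d28:H2→d29:-→d30:-→d31:-→d32:H2 -> H2
  - 42.78.0.0/16 clear@16
  add 42.64.0.0/12 -> H3 at depth 12
  add 89.144.27.131/32 -> H0 at depth 32
  add 0.0.0.0/0 -> H3 at depth 0
  lookup 201.203.41.252: bits ε walk d0:H3 -> H3
  lookup 122.122.218.202: bits 01111 walk d0:H3→d1:-→d2:-→d3:-→d4:-→d5:- -> H3
  lookup 42.78.19.170: bits 00101010010011100001001110101010 walk d0:H3→d1:-→d2:-→d3:-→d4:-→d5:-→d6:-→d7:-→d8:-→d9:-→d10:-→d11:-→d12:H3→d13:-→d14:-→d15:-→d16:-→d17:-→d18:-→d19:-→d20:-→d21:-→d22:-→d23:-→d24:-→d25:-→d26:-→d27:-→d28:H2→d29:-→d30:-→d31:-→d32:H2 -> H2
  lookup 200.135.198.127: bits ε walk d0:H3 -> H3
  lookup 42.64.7.233: bits 001010100100 walk d0:H3→d1:-→d2:-→d3:-→d4:-→d5:-→d6:-→d7:-→d8:-→d9:-→d10:-→d11:-→d12:H3 -> H3
  lookup 55.192.225.159: bits 001 walk d0:H3→d1:-→d2:-→d3:- -> H3
  - 0.0.0.0/0 clear@0
  lookup 42.78.19.170: bits 00101010010011100001001110101010 walk d0:-→d1:-→d2:-→d3:-→d4:-→d5:-→d6:-→d7:-→d8:-→d9:-→d10:-→d11:-→d12:H3→d13:-→d14:-→d15:-→d16:-→d17:-→d18:-→d19:-→d20:-→d21:-→d22:-→d23:-→d24:-→d25:-→d26:-→d27:-→d28:H2→d29:-→d30:-→d31:-→d32:H2 -> H2
  lookup 42.78.19.165: bits 0010101001001110000100111010 walk d0:-→d1:-→d2:-→d3:-→d4:-→d5:-→d6:-→d7:-→d8:-→d9:-→d10:-→d11:-→d12:H3→d13:-→d14:-→d15:-→d16:-→d17:-→d18:-→d19:-→d20:-→d21:-→d22:-→d23:-→d24:-→d25:-→d26:-→d27:-→d28:H2 -> H2
  add 124.176.0.0/12 -> H0 at depth 12

== LOOKUPS ==
["H4","H2","H3","H3","H2","H3","H3","H3","H2","H2"]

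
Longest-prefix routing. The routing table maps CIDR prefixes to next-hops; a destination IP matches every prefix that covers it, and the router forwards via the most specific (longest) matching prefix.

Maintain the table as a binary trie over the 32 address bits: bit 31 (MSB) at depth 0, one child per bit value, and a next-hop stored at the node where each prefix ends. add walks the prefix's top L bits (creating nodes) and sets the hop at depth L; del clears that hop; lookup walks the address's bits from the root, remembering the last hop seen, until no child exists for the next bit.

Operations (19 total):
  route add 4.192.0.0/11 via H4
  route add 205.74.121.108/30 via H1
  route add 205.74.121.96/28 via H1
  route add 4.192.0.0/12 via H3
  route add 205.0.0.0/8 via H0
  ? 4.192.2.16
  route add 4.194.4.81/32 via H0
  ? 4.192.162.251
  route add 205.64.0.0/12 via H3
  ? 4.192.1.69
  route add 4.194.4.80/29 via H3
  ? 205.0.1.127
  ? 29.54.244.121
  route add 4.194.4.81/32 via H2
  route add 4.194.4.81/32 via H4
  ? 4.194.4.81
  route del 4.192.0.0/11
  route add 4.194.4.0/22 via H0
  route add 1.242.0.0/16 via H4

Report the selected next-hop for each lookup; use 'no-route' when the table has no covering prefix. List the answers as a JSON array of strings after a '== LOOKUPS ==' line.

Process each operation:
  + 4.192.0.0/11 (H4) depth=11
  + 205.74.121.108/30 (H1) depth=30
  + 205.74.121.96/28 (H1) depth=28
  + 4.192.0.0/12 (H3) depth=12
  + 205.0.0.0/8 (H0) depth=8
  ? 4.192.2.16  path d0:-→d1:-→d2:-→d3:-→d4:-→d5:-→d6:-→d7:-→d8:-→d9:-→d10:-→d11:H4→d12:H3  best=H3
  + 4.194.4.81/32 (H0) depth=32
  ? 4.192.162.251  path d0:-→d1:-→d2:-→d3:-→d4:-→d5:-→d6:-→d7:-→d8:-→d9:-→d10:-→d11:H4→d12:H3→d13:-→d14:-  best=H3
  + 205.64.0.0/12 (H3) depth=12
  ? 4.192.1.69  path d0:-→d1:-→d2:-→d3:-→d4:-→d5:-→d6:-→d7:-→d8:-→d9:-→d10:-→d11:H4→d12:H3→d13:-→d14:-  best=H3
  + 4.194.4.80/29 (H3) depth=29
  ? 205.0.1.127  path d0:-→d1:-→d2:-→d3:-→d4:-→d5:-→d6:-→d7:-→d8:H0→d9:-  best=H0
  ? 29.54.244.121  path d0:-→d1:-→d2:-→d3:-  best=no-route
  + 4.194.4.81/32 (H2) depth=32
  + 4.194.4.81/32 (H4) depth=32
  ? 4.194.4.81  path d0:-→d1:-→d2:-→d3:-→d4:-→d5:-→d6:-→d7:-→d8:-→d9:-→d10:-→d11:H4→d12:H3→d13:-→d14:-→d15:-→d16:-→d17:-→d18:-→d19:-→d20:-→d21:-→d22:-→d23:-→d24:-→d25:-→d26:-→d27:-→d28:-→d29:H3→d30:-→d31:-→d32:H4  best=H4
  del 4.192.0.0/11 (clear depth 11)
  + 4.194.4.0/22 (H0) depth=22
  + 1.242.0.0/16 (H4) depth=16

== LOOKUPS ==
["H3","H3","H3","H0","no-route","H4"]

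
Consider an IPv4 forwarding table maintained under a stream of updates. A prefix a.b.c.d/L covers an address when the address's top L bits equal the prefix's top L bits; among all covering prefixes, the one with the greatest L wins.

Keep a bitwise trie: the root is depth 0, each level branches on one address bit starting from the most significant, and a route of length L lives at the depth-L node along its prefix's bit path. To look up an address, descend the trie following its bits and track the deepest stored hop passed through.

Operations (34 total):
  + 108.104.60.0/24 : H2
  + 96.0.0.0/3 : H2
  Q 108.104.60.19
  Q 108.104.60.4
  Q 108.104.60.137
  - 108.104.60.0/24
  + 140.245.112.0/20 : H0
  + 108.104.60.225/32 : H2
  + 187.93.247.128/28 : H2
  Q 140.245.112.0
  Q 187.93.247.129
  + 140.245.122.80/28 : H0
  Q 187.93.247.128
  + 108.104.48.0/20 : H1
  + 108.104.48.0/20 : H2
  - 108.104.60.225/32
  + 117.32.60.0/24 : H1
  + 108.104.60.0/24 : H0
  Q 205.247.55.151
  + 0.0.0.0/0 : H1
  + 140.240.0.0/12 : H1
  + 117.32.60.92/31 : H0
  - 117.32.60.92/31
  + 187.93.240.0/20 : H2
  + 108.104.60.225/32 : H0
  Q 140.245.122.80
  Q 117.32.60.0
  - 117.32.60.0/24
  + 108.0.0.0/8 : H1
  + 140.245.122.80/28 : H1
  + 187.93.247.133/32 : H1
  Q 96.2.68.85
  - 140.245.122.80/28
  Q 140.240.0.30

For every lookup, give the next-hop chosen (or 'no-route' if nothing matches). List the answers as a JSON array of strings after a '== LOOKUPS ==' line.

Apply in order:
  + 108.104.60.0/24 (H2) depth=24
  + 96.0.0.0/3 (H2) depth=3
  lookup 108.104.60.19: bits 011011000110100000111100 walk d0:-→d1:-→d2:-→d3:H2→d4:-→d5:-→d6:-→d7:-→d8:-→d9:-→d10:-→d11:-→d12:-→d13:-→d14:-→d15:-→d16:-→d17:-→d18:-→d19:-→d20:-→d21:-→d22:-→d23:-→d24:H2 -> H2
  lookup 108.104.60.4: bits 011011000110100000111100 walk d0:-→d1:-→d2:-→d3:H2→d4:-→d5:-→d6:-→d7:-→d8:-→d9:-→d10:-→d11:-→d12:-→d13:-→d14:-→d15:-→d16:-→d17:-→d18:-→d19:-→d20:-→d21:-→d22:-→d23:-→d24:H2 -> H2
  lookup 108.104.60.137: bits 011011000110100000111100 walk d0:-→d1:-→d2:-→d3:H2→d4:-→d5:-→d6:-→d7:-→d8:-→d9:-→d10:-→d11:-→d12:-→d13:-→d14:-→d15:-→d16:-→d17:-→d18:-→d19:-→d20:-→d21:-→d22:-→d23:-→d24:H2 -> H2
  del 108.104.60.0/24 (clear depth 24)
  + 140.245.112.0/20 (H0) depth=20
  + 108.104.60.225/32 (H2) depth=32
  + 187.93.247.128/28 (H2) depth=28
  lookup 140.245.112.0: bits 10001100111101010111 walk d0:-→d1:-→d2:-→d3:-→d4:-→d5:-→d6:-→d7:-→d8:-→d9:-→d10:-→d11:-→d12:-→d13:-→d14:-→d15:-→d16:-→d17:-→d18:-→d19:-→d20:H0 -> H0
  lookup 187.93.247.129: bits 1011101101011101111101111000 walk d0:-→d1:-→d2:-→d3:-→d4:-→d5:-→d6:-→d7:-→d8:-→d9:-→d10:-→d11:-→d12:-→d13:-→d14:-→d15:-→d16:-→d17:-→d18:-→d19:-→d20:-→d21:-→d22:-→d23:-→d24:-→d25:-→d26:-→d27:-→d28:H2 -> H2
  + 140.245.122.80/28 (H0) depth=28
  lookup 187.93.247.128: bits 1011101101011101111101111000 walk d0:-→d1:-→d2:-→d3:-→d4:-→d5:-→d6:-→d7:-→d8:-→d9:-→d10:-→d11:-→d12:-→d13:-→d14:-→d15:-→d16:-→d17:-→d18:-→d19:-→d20:-→d21:-→d22:-→d23:-→d24:-→d25:-→d26:-→d27:-→d28:H2 -> H2
  + 108.104.48.0/20 (H1) depth=20
  + 108.104.48.0/20 (H2) depth=20
  del 108.104.60.225/32 (clear depth 32)
  + 117.32.60.0/24 (H1) depth=24
  + 108.104.60.0/24 (H0) depth=24
  lookup 205.247.55.151: bits 1 walk d0:-→d1:- -> no-route
  + 0.0.0.0/0 (H1) depth=0
  + 140.240.0.0/12 (H1) depth=12
  + 117.32.60.92/31 (H0) depth=31
  del 117.32.60.92/31 (clear depth 31)
  + 187.93.240.0/20 (H2) depth=20
  + 108.104.60.225/32 (H0) depth=32
  lookup 140.245.122.80: bits 1000110011110101011110100101 walk d0:H1→d1:-→d2:-→d3:-→d4:-→d5:-→d6:-→d7:-→d8:-→d9:-→d10:-→d11:-→d12:H1→d13:-→d14:-→d15:-→d16:-→d17:-→d18:-→d19:-→d20:H0→d21:-→d22:-→d23:-→d24:-→d25:-→d26:-→d27:-→d28:H0 -> H0
  lookup 117.32.60.0: bits 0111010100100000001111000 walk d0:H1→d1:-→d2:-→d3:H2→d4:-→d5:-→d6:-→d7:-→d8:-→d9:-→d10:-→d11:-→d12:-→d13:-→d14:-→d15:-→d16:-→d17:-→d18:-→d19:-→d20:-→d21:-→d22:-→d23:-→d24:H1→d25:- -> H1
  del 117.32.60.0/24 (clear depth 24)
  + 108.0.0.0/8 (H1) depth=8
  + 140.245.122.80/28 (H1) depth=28
  + 187.93.247.133/32 (H1) depth=32
  lookup 96.2.68.85: bits 0110 walk d0:H1→d1:-→d2:-→d3:H2→d4:- -> H2
  del 140.245.122.80/28 (clear depth 28)
  lookup 140.240.0.30: bits 1000110011110 walk d0:H1→d1:-→d2:-→d3:-→d4:-→d5:-→d6:-→d7:-→d8:-→d9:-→d10:-→d11:-→d12:H1→d13:- -> H1

== LOOKUPS ==
["H2","H2","H2","H0","H2","H2","no-route","H0","H1","H2","H1"]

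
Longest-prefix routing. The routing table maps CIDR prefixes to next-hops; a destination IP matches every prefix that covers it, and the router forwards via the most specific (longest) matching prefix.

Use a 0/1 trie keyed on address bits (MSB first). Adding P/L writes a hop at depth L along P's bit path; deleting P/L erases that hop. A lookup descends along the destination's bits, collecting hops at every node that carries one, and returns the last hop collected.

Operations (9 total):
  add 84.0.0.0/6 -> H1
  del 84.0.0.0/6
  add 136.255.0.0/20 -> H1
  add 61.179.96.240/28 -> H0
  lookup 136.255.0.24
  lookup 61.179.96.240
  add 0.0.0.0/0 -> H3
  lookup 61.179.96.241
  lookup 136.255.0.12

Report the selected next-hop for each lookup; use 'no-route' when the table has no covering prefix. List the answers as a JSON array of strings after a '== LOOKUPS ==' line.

Apply in order:
  add 84.0.0.0/6 -> H1 at depth 6
  - 84.0.0.0/6 clear@6
  add 136.255.0.0/20 -> H1 at depth 20
  add 61.179.96.240/28 -> H0 at depth 28
  ? 136.255.0.24  path d0:-→d1:-→d2:-→d3:-→d4:-→d5:-→d6:-→d7:-→d8:-→d9:-→d10:-→d11:-→d12:-→d13:-→d14:-→d15:-→d16:-→d17:-→d18:-→d19:-→d20:H1  best=H1
  ? 61.179.96.240  path d0:-→d1:-→d2:-→d3:-→d4:-→d5:-→d6:-→d7:-→d8:-→d9:-→d10:-→d11:-→d12:-→d13:-→d14:-→d15:-→d16:-→d17:-→d18:-→d19:-→d20:-→d21:-→d22:-→d23:-→d24:-→d25:-→d26:-→d27:-→d28:H0  best=H0
  add 0.0.0.0/0 -> H3 at depth 0
  ? 61.179.96.241  path d0:H3→d1:-→d2:-→d3:-→d4:-→d5:-→d6:-→d7:-→d8:-→d9:-→d10:-→d11:-→d12:-→d13:-→d14:-→d15:-→d16:-→d17:-→d18:-→d19:-→d20:-→d21:-→d22:-→d23:-→d24:-→d25:-→d26:-→d27:-→d28:H0  best=H0
  ? 136.255.0.12  path d0:H3→d1:-→d2:-→d3:-→d4:-→d5:-→d6:-→d7:-→d8:-→d9:-→d10:-→d11:-→d12:-→d13:-→d14:-→d15:-→d16:-→d17:-→d18:-→d19:-→d20:H1  best=H1

== LOOKUPS ==
["H1","H0","H0","H1"]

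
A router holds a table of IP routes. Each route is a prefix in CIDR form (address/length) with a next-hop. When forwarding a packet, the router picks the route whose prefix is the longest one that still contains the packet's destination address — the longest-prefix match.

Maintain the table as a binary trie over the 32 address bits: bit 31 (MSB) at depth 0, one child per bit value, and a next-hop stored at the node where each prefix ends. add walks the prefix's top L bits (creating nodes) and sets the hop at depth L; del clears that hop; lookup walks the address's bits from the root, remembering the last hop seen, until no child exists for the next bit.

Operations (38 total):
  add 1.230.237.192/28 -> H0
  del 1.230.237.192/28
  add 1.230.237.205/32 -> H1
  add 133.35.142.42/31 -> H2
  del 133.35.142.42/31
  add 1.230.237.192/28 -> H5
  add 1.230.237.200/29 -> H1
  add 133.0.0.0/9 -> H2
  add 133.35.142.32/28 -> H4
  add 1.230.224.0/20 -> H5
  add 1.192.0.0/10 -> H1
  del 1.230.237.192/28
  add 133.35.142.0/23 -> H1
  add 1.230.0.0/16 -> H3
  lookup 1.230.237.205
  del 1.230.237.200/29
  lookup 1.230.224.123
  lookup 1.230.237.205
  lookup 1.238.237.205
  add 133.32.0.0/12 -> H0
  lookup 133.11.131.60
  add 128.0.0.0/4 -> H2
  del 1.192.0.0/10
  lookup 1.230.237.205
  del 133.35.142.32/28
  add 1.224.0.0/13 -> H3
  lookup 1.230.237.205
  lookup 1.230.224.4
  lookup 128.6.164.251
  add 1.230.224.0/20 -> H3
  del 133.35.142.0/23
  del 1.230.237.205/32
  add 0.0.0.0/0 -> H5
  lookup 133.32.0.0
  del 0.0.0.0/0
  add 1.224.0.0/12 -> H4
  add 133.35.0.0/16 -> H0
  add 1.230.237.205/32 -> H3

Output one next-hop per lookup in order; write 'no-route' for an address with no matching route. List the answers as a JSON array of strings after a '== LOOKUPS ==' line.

Process each operation:
  + 1.230.237.192/28 (H0) depth=28
  del 1.230.237.192/28 (clear depth 28)
  + 1.230.237.205/32 (H1) depth=32
  + 133.35.142.42/31 (H2) depth=31
  del 133.35.142.42/31 (clear depth 31)
  + 1.230.237.192/28 (H5) depth=28
  + 1.230.237.200/29 (H1) depth=29
  + 133.0.0.0/9 (H2) depth=9
  + 133.35.142.32/28 (H4) depth=28
  + 1.230.224.0/20 (H5) depth=20
  + 1.192.0.0/10 (H1) depth=10
  del 1.230.237.192/28 (clear depth 28)
  + 133.35.142.0/23 (H1) depth=23
  + 1.230.0.0/16 (H3) depth=16
  lookup 1.230.237.205: bits 00000001111001101110110111001101 walk d0:-→d1:-→d2:-→d3:-→d4:-→d5:-→d6:-→d7:-→d8:-→d9:-→d10:H1→d11:-→d12:-→d13:-→d14:-→d15:-→d16:H3→d17:-→d18:-→d19:-→d20:H5→d21:-→d22:-→d23:-→d24:-→d25:-→d26:-→d27:-→d28:-→d29:H1→d30:-→d31:-→d32:H1 -> H1
  del 1.230.237.200/29 (clear depth 29)
  lookup 1.230.224.123: bits 00000001111001101110 walk d0:-→d1:-→d2:-→d3:-→d4:-→d5:-→d6:-→d7:-→d8:-→d9:-→d10:H1→d11:-→d12:-→d13:-→d14:-→d15:-→d16:H3→d17:-→d18:-→d19:-→d20:H5 -> H5
  lookup 1.230.237.205: bits 00000001111001101110110111001101 walk d0:-→d1:-→d2:-→d3:-→d4:-→d5:-→d6:-→d7:-→d8:-→d9:-→d10:H1→d11:-→d12:-→d13:-→d14:-→d15:-→d16:H3→d17:-→d18:-→d19:-→d20:H5→d21:-→d22:-→d23:-→d24:-→d25:-→d26:-→d27:-→d28:-→d29:-→d30:-→d31:-→d32:H1 -> H1
  lookup 1.238.237.205: bits 000000011110 walk d0:-→d1:-→d2:-→d3:-→d4:-→d5:-→d6:-→d7:-→d8:-→d9:-→d10:H1→d11:-→d12:- -> H1
  + 133.32.0.0/12 (H0) depth=12
  lookup 133.11.131.60: bits 1000010100 walk d0:-→d1:-→d2:-→d3:-→d4:-→d5:-→d6:-→d7:-→d8:-→d9:H2→d10:- -> H2
  + 128.0.0.0/4 (H2) depth=4
  del 1.192.0.0/10 (clear depth 10)
  lookup 1.230.237.205: bits 00000001111001101110110111001101 walk d0:-→d1:-→d2:-→d3:-→d4:-→d5:-→d6:-→d7:-→d8:-→d9:-→d10:-→d11:-→d12:-→d13:-→d14:-→d15:-→d16:H3→d17:-→d18:-→d19:-→d20:H5→d21:-→d22:-→d23:-→d24:-→d25:-→d26:-→d27:-→d28:-→d29:-→d30:-→d31:-→d32:H1 -> H1
  del 133.35.142.32/28 (clear depth 28)
  + 1.224.0.0/13 (H3) depth=13
  lookup 1.230.237.205: bits 00000001111001101110110111001101 walk d0:-→d1:-→d2:-→d3:-→d4:-→d5:-→d6:-→d7:-→d8:-→d9:-→d10:-→d11:-→d12:-→d13:H3→d14:-→d15:-→d16:H3→d17:-→d18:-→d19:-→d20:H5→d21:-→d22:-→d23:-→d24:-→d25:-→d26:-→d27:-→d28:-→d29:-→d30:-→d31:-→d32:H1 -> H1
  lookup 1.230.224.4: bits 00000001111001101110 walk d0:-→d1:-→d2:-→d3:-→d4:-→d5:-→d6:-→d7:-→d8:-→d9:-→d10:-→d11:-→d12:-→d13:H3→d14:-→d15:-→d16:H3→d17:-→d18:-→d19:-→d20:H5 -> H5
  lookup 128.6.164.251: bits 10000 walk d0:-→d1:-→d2:-→d3:-→d4:H2→d5:- -> H2
  + 1.230.224.0/20 (H3) depth=20
  del 133.35.142.0/23 (clear depth 23)
  del 1.230.237.205/32 (clear depth 32)
  + 0.0.0.0/0 (H5) depth=0
  lookup 133.32.0.0: bits 10000101001000 walk d0:H5→d1:-→d2:-→d3:-→d4:H2→d5:-→d6:-→d7:-→d8:-→d9:H2→d10:-→d11:-→d12:H0→d13:-→d14:- -> H0
  del 0.0.0.0/0 (clear depth 0)
  + 1.224.0.0/12 (H4) depth=12
  + 133.35.0.0/16 (H0) depth=16
  + 1.230.237.205/32 (H3) depth=32

== LOOKUPS ==
["H1","H5","H1","H1","H2","H1","H1","H5","H2","H0"]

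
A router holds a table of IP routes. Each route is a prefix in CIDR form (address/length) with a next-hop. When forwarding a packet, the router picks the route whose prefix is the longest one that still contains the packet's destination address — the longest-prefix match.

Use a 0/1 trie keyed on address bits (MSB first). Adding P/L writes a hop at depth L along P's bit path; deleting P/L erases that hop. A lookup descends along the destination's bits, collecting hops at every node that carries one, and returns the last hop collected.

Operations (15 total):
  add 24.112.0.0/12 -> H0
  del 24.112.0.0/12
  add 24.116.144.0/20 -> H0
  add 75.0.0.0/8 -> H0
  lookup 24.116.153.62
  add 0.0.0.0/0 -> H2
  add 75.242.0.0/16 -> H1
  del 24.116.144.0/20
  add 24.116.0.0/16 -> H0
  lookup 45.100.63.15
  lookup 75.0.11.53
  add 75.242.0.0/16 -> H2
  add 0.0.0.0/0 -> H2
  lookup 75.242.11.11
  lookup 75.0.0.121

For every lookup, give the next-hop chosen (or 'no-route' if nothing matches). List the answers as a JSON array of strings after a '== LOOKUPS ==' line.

Trace:
  + 24.112.0.0/12 (H0) depth=12
  - 24.112.0.0/12 clear@12
  + 24.116.144.0/20 (H0) depth=20
  + 75.0.0.0/8 (H0) depth=8
  lookup 24.116.153.62: bits 00011000011101001001 walk d0:-→d1:-→d2:-→d3:-→d4:-→d5:-→d6:-→d7:-→d8:-→d9:-→d10:-→d11:-→d12:-→d13:-→d14:-→d15:-→d16:-→d17:-→d18:-→d19:-→d20:H0 -> H0
  + 0.0.0.0/0 (H2) depth=0
  + 75.242.0.0/16 (H1) depth=16
  - 24.116.144.0/20 clear@20
  + 24.116.0.0/16 (H0) depth=16
  lookup 45.100.63.15: bits 00 walk d0:H2→d1:-→d2:- -> H2
  lookup 75.0.11.53: bits 01001011 walk d0:H2→d1:-→d2:-→d3:-→d4:-→d5:-→d6:-→d7:-→d8:H0 -> H0
  + 75.242.0.0/16 (H2) depth=16
  + 0.0.0.0/0 (H2) depth=0
  lookup 75.242.11.11: bits 0100101111110010 walk d0:H2→d1:-→d2:-→d3:-→d4:-→d5:-→d6:-→d7:-→d8:H0→d9:-→d10:-→d11:-→d12:-→d13:-→d14:-→d15:-→d16:H2 -> H2
  lookup 75.0.0.121: bits 01001011 walk d0:H2→d1:-→d2:-→d3:-→d4:-→d5:-→d6:-→d7:-→d8:H0 -> H0

== LOOKUPS ==
["H0","H2","H0","H2","H0"]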